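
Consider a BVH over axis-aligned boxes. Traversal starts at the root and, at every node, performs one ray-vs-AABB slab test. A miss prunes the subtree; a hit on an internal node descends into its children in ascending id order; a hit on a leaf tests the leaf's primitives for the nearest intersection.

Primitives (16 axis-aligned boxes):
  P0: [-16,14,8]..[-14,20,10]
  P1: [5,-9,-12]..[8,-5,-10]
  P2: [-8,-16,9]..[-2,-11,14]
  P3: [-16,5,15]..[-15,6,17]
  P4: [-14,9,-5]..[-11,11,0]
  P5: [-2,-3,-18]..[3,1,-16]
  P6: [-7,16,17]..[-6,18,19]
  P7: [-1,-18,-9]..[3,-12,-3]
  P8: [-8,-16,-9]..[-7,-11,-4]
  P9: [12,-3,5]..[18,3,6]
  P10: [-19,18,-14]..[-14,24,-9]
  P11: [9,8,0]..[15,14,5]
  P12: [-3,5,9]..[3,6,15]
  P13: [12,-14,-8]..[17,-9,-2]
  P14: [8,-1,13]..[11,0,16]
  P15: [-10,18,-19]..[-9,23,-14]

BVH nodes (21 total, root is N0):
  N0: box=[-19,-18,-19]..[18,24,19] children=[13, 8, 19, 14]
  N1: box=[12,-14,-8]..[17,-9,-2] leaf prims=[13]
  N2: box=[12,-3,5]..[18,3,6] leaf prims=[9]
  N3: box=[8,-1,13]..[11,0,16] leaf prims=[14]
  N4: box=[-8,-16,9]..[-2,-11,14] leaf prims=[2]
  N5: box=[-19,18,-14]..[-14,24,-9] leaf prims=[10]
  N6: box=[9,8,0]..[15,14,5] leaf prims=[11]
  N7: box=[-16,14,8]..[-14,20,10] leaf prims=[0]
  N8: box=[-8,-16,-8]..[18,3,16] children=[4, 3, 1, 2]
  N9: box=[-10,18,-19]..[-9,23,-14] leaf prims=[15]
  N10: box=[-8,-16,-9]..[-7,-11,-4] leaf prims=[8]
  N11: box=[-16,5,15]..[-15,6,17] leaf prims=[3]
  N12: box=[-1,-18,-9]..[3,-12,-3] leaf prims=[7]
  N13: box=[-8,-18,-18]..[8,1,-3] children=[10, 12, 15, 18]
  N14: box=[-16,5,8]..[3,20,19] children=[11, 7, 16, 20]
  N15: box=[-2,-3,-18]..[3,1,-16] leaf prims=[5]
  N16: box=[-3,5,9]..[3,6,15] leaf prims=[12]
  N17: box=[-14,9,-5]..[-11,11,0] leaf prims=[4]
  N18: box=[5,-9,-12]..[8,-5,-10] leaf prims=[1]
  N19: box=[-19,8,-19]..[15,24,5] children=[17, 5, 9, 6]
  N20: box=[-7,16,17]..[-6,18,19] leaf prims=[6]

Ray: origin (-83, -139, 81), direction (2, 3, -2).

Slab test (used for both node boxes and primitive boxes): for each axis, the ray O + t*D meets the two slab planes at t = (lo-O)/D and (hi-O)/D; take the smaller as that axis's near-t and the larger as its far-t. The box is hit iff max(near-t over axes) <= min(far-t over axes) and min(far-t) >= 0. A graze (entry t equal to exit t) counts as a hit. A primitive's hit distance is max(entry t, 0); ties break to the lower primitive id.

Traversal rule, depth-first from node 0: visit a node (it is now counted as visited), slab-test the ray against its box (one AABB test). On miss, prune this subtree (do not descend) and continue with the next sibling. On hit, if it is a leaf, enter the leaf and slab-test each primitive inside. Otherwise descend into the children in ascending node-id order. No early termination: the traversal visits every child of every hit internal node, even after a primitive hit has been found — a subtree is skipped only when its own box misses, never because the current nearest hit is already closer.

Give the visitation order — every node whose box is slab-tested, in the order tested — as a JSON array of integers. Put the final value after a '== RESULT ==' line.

Walk:
N0 x:[32,101/2] y:[121/3,163/3] z:[31,50] -> hit [121/3,50], descend [8, 13, 14, 19]
  N8 x:[75/2,101/2] y:[41,142/3] z:[65/2,89/2] -> hit [41,89/2], descend [1, 2, 3, 4]
    N1 x:[95/2,50] y:[125/3,130/3] z:[83/2,89/2] -> miss, prune
    N2 x:[95/2,101/2] y:[136/3,142/3] z:[75/2,38] -> miss, prune
    N3 x:[91/2,47] y:[46,139/3] z:[65/2,34] -> miss, prune
    N4 x:[75/2,81/2] y:[41,128/3] z:[67/2,36] -> miss, prune
  N13 x:[75/2,91/2] y:[121/3,140/3] z:[42,99/2] -> hit [42,91/2], descend [10, 12, 15, 18]
    N10 x:[75/2,38] y:[41,128/3] z:[85/2,45] -> miss, prune
    N12 x:[41,43] y:[121/3,127/3] z:[42,45] -> hit [42,127/3] leaf, test {P7@t=42}
    N15 x:[81/2,43] y:[136/3,140/3] z:[97/2,99/2] -> miss, prune
    N18 x:[44,91/2] y:[130/3,134/3] z:[91/2,93/2] -> miss, prune
  N14 x:[67/2,43] y:[48,53] z:[31,73/2] -> miss, prune
  N19 x:[32,49] y:[49,163/3] z:[38,50] -> hit [49,49], descend [5, 6, 9, 17]
    N5 x:[32,69/2] y:[157/3,163/3] z:[45,95/2] -> miss, prune
    N6 x:[46,49] y:[49,51] z:[38,81/2] -> miss, prune
    N9 x:[73/2,37] y:[157/3,54] z:[95/2,50] -> miss, prune
    N17 x:[69/2,36] y:[148/3,50] z:[81/2,43] -> miss, prune

order=[0, 8, 1, 2, 3, 4, 13, 10, 12, 15, 18, 14, 19, 5, 6, 9, 17]  |boxes|=17  |leaves|=1  hit=P7

== RESULT ==
[0, 8, 1, 2, 3, 4, 13, 10, 12, 15, 18, 14, 19, 5, 6, 9, 17]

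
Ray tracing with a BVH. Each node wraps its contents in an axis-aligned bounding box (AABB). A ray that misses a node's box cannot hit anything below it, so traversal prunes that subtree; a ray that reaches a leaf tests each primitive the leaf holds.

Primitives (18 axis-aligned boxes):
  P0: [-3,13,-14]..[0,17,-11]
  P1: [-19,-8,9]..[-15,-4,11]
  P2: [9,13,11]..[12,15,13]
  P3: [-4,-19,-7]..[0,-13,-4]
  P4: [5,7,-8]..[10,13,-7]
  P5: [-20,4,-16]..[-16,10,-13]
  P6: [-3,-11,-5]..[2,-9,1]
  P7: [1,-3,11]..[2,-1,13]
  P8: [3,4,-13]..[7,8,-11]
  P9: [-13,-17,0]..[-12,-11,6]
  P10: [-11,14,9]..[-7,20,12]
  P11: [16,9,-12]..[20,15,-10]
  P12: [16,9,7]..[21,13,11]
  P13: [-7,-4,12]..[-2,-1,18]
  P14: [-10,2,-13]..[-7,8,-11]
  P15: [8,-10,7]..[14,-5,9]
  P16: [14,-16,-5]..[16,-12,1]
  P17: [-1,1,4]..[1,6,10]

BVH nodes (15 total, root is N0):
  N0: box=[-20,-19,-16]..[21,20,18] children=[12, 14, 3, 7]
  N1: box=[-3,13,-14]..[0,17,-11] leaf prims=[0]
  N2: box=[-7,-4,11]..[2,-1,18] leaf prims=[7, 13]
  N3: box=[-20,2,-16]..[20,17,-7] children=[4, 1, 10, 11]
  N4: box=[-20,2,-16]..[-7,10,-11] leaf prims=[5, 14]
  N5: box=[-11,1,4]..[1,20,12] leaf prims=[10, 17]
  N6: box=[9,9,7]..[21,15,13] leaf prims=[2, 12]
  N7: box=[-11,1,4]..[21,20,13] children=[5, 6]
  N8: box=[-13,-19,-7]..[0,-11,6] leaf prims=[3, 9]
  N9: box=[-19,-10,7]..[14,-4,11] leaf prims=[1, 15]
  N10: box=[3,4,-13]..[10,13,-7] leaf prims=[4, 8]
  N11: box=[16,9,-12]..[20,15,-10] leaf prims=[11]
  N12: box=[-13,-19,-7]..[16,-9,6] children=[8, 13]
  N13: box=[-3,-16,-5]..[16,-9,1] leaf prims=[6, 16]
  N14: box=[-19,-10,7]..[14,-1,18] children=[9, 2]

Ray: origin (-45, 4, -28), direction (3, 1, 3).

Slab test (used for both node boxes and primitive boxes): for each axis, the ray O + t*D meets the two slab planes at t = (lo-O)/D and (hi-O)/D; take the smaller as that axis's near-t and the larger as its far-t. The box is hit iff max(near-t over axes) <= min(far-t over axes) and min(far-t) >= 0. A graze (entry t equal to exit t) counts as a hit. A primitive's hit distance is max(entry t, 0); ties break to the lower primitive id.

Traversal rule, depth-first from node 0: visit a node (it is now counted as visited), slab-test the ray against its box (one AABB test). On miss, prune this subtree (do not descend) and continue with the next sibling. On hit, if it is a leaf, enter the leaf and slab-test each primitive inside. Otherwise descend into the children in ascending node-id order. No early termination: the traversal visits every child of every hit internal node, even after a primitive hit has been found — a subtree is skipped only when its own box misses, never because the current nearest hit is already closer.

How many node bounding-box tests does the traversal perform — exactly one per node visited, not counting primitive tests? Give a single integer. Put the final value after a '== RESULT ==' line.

Walk:
N0 x:[25/3,22] y:[-23,16] z:[4,46/3] -> hit [25/3,46/3], descend [3, 7, 12, 14]
  N3 x:[25/3,65/3] y:[-2,13] z:[4,7] -> miss, prune
  N7 x:[34/3,22] y:[-3,16] z:[32/3,41/3] -> hit [34/3,41/3], descend [5, 6]
    N5 x:[34/3,46/3] y:[-3,16] z:[32/3,40/3] -> hit [34/3,40/3] leaf, test {P10@t=37/3, P17(miss)}
    N6 x:[18,22] y:[5,11] z:[35/3,41/3] -> miss, prune
  N12 x:[32/3,61/3] y:[-23,-13] z:[7,34/3] -> miss, prune
  N14 x:[26/3,59/3] y:[-14,-5] z:[35/3,46/3] -> miss, prune

7 AABB tests over nodes [0, 3, 7, 5, 6, 12, 14]; 1 leaf entered; closest P10.

== RESULT ==
7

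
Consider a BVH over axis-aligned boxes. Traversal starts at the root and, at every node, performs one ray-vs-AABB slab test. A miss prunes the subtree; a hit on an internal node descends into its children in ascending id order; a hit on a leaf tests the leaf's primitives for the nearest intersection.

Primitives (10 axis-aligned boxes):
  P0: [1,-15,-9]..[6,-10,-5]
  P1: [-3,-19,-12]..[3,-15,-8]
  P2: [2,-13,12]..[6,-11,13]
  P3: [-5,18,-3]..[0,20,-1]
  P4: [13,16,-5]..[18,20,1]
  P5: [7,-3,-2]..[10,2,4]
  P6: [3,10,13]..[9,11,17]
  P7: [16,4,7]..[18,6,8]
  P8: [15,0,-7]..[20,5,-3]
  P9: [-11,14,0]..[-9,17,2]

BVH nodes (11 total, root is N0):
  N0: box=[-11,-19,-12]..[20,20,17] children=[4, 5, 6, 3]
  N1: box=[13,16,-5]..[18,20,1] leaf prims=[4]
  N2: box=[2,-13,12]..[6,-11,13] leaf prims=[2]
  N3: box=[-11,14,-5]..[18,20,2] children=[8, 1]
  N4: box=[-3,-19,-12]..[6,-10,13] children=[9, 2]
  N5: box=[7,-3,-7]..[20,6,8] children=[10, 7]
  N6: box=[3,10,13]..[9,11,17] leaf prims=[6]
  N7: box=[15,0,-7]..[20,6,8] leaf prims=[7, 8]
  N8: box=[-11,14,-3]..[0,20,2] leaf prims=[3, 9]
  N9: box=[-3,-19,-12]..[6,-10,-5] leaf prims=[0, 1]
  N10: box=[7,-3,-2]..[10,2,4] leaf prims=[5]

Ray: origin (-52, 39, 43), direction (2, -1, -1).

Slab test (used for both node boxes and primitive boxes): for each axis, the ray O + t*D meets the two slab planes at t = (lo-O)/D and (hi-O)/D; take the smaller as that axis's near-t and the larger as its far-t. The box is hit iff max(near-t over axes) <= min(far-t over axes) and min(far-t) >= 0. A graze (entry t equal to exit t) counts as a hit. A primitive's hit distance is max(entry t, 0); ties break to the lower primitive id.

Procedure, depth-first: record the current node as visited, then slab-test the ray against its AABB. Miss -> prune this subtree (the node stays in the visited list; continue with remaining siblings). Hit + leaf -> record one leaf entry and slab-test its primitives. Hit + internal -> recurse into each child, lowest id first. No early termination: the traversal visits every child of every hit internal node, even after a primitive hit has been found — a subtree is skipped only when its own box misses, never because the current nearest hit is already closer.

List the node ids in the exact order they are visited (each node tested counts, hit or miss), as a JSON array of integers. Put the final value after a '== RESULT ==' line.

Traverse from the root:
N0 x:[41/2,36] y:[19,58] z:[26,55] -> hit [26,36], descend [3, 4, 5, 6]
  N3 x:[41/2,35] y:[19,25] z:[41,48] -> miss, prune
  N4 x:[49/2,29] y:[49,58] z:[30,55] -> miss, prune
  N5 x:[59/2,36] y:[33,42] z:[35,50] -> hit [35,36], descend [7, 10]
    N7 x:[67/2,36] y:[33,39] z:[35,50] -> hit [35,36] leaf, test {P7@t=35, P8(miss)}
    N10 x:[59/2,31] y:[37,42] z:[39,45] -> miss, prune
  N6 x:[55/2,61/2] y:[28,29] z:[26,30] -> hit [28,29] leaf, test {P6@t=28}

Summary -> nodes [0, 3, 4, 5, 7, 10, 6]; box-tests=7; leaf-entries=2; first=P6

== RESULT ==
[0, 3, 4, 5, 7, 10, 6]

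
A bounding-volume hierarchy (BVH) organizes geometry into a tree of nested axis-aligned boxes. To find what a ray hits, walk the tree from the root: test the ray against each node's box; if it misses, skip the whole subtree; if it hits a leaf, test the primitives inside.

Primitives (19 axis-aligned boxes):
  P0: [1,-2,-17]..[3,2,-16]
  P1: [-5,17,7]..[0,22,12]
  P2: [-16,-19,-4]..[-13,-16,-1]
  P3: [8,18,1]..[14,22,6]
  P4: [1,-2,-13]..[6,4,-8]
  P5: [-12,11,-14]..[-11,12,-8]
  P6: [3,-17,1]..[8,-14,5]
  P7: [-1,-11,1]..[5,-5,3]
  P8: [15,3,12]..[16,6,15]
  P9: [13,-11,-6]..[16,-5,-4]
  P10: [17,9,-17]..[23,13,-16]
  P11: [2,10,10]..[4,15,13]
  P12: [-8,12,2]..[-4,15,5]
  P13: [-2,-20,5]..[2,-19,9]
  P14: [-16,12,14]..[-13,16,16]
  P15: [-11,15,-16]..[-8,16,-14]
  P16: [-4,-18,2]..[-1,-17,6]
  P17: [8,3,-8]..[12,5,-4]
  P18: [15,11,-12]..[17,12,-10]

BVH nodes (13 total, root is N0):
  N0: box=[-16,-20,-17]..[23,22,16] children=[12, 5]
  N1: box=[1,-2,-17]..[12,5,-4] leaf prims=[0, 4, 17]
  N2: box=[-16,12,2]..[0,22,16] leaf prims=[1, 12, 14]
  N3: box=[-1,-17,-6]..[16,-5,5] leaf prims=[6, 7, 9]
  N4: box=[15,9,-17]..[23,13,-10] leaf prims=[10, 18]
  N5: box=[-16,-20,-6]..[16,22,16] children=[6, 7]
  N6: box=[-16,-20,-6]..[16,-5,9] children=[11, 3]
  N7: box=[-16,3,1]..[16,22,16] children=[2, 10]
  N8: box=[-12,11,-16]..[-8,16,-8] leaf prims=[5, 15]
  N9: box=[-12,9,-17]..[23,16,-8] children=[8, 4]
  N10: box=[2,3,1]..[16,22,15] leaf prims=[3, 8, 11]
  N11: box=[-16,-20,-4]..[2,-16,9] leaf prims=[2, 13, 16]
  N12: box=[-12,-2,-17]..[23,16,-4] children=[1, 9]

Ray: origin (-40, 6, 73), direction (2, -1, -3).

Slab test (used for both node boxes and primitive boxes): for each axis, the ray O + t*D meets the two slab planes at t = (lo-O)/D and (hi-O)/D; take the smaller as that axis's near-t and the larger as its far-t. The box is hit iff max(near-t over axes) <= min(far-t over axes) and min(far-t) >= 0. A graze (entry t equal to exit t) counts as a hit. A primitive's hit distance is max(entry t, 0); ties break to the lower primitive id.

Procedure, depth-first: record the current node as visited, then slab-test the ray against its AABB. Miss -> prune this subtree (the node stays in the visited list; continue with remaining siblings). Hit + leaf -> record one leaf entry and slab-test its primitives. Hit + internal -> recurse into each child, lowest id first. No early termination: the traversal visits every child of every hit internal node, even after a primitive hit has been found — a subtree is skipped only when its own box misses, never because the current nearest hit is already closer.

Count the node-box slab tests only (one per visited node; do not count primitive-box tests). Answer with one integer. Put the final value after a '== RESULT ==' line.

Trace the traversal:
N0 x:[12,63/2] y:[-16,26] z:[19,30] -> hit [19,26], descend [5, 12]
  N5 x:[12,28] y:[-16,26] z:[19,79/3] -> hit [19,26], descend [6, 7]
    N6 x:[12,28] y:[11,26] z:[64/3,79/3] -> hit [64/3,26], descend [3, 11]
      N3 x:[39/2,28] y:[11,23] z:[68/3,79/3] -> hit [68/3,23] leaf, test {P6@t=68/3, P7(miss), P9(miss)}
      N11 x:[12,21] y:[22,26] z:[64/3,77/3] -> miss, prune
    N7 x:[12,28] y:[-16,3] z:[19,24] -> miss, prune
  N12 x:[14,63/2] y:[-10,8] z:[77/3,30] -> miss, prune

order=[0, 5, 6, 3, 11, 7, 12]  |boxes|=7  |leaves|=1  hit=P6

== RESULT ==
7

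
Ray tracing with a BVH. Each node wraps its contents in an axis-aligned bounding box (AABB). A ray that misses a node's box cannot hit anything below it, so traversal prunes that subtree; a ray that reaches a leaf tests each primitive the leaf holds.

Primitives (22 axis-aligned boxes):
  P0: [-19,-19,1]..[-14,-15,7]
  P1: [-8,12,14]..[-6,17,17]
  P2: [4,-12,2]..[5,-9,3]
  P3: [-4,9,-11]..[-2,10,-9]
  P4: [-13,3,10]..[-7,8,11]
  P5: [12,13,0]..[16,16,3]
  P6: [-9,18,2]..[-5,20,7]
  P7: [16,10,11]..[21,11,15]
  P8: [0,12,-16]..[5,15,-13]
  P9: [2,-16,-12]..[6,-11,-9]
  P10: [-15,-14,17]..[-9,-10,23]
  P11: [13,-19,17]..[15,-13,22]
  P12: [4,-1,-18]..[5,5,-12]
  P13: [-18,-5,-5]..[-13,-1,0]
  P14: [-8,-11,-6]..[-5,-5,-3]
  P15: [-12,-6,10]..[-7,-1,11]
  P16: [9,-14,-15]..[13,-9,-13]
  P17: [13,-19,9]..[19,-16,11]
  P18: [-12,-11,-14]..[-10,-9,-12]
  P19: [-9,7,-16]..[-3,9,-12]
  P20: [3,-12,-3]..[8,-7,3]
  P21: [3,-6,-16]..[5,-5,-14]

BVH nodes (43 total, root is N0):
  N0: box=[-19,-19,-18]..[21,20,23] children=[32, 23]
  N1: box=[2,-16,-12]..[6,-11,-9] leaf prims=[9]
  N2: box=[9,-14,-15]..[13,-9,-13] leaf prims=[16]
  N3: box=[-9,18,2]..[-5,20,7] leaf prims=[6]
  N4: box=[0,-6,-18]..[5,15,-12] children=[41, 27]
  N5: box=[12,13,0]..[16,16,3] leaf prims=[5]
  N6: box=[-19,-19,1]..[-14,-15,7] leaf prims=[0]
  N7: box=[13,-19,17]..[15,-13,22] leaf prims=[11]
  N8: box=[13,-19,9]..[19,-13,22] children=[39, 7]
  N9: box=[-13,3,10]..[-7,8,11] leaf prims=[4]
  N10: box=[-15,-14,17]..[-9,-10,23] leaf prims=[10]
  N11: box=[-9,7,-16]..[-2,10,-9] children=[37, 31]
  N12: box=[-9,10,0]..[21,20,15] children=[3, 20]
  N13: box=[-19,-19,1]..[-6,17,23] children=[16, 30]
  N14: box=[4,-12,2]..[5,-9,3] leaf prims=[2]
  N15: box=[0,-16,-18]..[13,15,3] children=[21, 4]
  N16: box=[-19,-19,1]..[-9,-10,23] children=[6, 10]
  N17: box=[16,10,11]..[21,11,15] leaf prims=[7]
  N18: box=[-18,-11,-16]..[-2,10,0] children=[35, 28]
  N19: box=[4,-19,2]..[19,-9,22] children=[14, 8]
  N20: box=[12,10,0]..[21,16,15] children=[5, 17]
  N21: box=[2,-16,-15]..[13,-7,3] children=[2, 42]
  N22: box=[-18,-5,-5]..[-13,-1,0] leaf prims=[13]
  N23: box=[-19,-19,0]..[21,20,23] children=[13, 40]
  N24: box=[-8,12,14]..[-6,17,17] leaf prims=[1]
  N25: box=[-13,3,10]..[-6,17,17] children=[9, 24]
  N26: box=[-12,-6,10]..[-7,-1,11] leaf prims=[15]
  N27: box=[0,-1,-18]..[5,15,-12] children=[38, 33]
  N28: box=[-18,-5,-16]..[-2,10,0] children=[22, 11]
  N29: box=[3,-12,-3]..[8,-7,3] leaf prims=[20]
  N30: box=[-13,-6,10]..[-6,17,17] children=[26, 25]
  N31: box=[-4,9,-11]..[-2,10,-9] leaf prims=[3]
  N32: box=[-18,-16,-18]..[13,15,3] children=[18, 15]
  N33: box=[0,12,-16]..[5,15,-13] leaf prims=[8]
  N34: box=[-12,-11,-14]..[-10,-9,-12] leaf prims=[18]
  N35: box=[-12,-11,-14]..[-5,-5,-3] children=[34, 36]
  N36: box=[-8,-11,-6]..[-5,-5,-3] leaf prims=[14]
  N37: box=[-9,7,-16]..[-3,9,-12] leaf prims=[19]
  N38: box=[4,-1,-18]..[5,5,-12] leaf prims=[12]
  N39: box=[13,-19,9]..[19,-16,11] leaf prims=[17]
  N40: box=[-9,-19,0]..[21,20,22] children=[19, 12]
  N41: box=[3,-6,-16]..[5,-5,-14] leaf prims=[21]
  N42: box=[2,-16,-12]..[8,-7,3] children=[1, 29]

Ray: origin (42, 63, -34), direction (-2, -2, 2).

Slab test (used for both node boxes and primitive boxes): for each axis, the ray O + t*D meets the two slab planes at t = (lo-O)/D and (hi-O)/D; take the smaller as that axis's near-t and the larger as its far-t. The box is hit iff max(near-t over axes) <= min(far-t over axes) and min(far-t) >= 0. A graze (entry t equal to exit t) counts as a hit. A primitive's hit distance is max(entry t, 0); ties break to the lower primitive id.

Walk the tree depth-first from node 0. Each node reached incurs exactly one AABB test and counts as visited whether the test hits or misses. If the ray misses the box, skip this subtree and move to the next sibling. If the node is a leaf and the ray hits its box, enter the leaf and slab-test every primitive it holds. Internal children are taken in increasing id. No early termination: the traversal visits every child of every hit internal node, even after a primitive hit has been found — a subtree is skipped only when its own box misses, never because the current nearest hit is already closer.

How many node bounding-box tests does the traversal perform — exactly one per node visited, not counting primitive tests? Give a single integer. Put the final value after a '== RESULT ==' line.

Walk:
N0 x:[21/2,61/2] y:[43/2,41] z:[8,57/2] -> hit [43/2,57/2], descend [23, 32]
  N23 x:[21/2,61/2] y:[43/2,41] z:[17,57/2] -> hit [43/2,57/2], descend [13, 40]
    N13 x:[24,61/2] y:[23,41] z:[35/2,57/2] -> hit [24,57/2], descend [16, 30]
      N16 x:[51/2,61/2] y:[73/2,41] z:[35/2,57/2] -> miss, prune
      N30 x:[24,55/2] y:[23,69/2] z:[22,51/2] -> hit [24,51/2], descend [25, 26]
        N25 x:[24,55/2] y:[23,30] z:[22,51/2] -> hit [24,51/2], descend [9, 24]
          N9 x:[49/2,55/2] y:[55/2,30] z:[22,45/2] -> miss, prune
          N24 x:[24,25] y:[23,51/2] z:[24,51/2] -> hit [24,25] leaf, test {P1@t=24}
        N26 x:[49/2,27] y:[32,69/2] z:[22,45/2] -> miss, prune
    N40 x:[21/2,51/2] y:[43/2,41] z:[17,28] -> hit [43/2,51/2], descend [12, 19]
      N12 x:[21/2,51/2] y:[43/2,53/2] z:[17,49/2] -> hit [43/2,49/2], descend [3, 20]
        N3 x:[47/2,51/2] y:[43/2,45/2] z:[18,41/2] -> miss, prune
        N20 x:[21/2,15] y:[47/2,53/2] z:[17,49/2] -> miss, prune
      N19 x:[23/2,19] y:[36,41] z:[18,28] -> miss, prune
  N32 x:[29/2,30] y:[24,79/2] z:[8,37/2] -> miss, prune

Summary -> nodes [0, 23, 13, 16, 30, 25, 9, 24, 26, 40, 12, 3, 20, 19, 32]; box-tests=15; leaf-entries=1; first=P1

== RESULT ==
15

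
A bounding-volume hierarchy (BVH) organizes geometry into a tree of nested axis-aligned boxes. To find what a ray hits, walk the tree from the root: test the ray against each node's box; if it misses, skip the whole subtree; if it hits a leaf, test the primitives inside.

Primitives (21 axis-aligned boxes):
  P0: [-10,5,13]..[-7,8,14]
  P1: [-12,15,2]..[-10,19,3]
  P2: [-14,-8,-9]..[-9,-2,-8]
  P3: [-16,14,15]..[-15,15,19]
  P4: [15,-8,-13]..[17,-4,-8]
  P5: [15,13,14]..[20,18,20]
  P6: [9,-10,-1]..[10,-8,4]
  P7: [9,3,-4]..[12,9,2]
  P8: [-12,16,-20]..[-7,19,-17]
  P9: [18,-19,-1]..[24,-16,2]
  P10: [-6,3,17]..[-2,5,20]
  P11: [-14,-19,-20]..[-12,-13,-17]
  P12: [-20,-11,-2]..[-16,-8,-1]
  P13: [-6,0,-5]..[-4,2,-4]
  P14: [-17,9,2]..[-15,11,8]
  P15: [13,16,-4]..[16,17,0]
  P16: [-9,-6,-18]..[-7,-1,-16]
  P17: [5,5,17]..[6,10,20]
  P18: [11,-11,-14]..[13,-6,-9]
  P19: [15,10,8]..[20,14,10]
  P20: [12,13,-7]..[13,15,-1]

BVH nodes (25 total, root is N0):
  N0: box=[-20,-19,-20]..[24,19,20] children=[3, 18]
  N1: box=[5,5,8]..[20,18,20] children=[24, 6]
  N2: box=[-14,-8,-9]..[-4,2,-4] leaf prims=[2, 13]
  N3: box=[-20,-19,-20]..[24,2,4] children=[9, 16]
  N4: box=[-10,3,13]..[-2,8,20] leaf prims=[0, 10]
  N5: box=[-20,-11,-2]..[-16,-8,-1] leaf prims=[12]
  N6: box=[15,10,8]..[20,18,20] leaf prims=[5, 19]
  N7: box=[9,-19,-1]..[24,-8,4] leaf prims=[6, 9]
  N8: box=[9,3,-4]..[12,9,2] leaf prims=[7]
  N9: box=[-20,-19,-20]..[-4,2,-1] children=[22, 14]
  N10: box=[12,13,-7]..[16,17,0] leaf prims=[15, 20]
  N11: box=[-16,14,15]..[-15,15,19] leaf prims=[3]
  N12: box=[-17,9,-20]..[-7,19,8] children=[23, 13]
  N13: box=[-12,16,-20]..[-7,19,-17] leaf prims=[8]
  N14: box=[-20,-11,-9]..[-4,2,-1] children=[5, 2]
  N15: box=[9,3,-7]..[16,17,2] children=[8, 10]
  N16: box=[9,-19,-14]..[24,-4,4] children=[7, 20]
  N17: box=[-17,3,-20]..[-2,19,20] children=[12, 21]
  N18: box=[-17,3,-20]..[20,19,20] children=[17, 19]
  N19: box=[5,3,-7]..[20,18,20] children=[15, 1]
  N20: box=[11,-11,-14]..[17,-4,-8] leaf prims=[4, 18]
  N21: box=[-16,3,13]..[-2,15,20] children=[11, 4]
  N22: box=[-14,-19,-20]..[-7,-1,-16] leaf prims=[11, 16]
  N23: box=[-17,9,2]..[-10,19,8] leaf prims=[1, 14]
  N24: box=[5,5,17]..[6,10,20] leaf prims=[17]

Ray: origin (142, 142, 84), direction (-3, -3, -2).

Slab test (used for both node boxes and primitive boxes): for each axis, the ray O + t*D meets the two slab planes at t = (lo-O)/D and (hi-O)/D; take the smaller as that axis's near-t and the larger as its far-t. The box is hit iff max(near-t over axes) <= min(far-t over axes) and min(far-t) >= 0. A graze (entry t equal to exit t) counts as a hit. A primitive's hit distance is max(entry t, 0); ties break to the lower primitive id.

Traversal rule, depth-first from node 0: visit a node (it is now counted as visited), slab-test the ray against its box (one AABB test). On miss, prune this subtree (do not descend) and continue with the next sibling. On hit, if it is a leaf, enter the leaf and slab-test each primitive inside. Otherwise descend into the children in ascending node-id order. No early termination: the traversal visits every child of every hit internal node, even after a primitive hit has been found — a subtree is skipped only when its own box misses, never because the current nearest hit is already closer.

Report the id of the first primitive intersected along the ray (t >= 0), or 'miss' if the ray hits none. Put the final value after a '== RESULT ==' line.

Walk:
N0 x:[118/3,54] y:[41,161/3] z:[32,52] -> hit [41,52], descend [3, 18]
  N3 x:[118/3,54] y:[140/3,161/3] z:[40,52] -> hit [140/3,52], descend [9, 16]
    N9 x:[146/3,54] y:[140/3,161/3] z:[85/2,52] -> hit [146/3,52], descend [14, 22]
      N14 x:[146/3,54] y:[140/3,51] z:[85/2,93/2] -> miss, prune
      N22 x:[149/3,52] y:[143/3,161/3] z:[50,52] -> hit [50,52] leaf, test {P11@t=155/3, P16(miss)}
    N16 x:[118/3,133/3] y:[146/3,161/3] z:[40,49] -> miss, prune
  N18 x:[122/3,53] y:[41,139/3] z:[32,52] -> hit [41,139/3], descend [17, 19]
    N17 x:[48,53] y:[41,139/3] z:[32,52] -> miss, prune
    N19 x:[122/3,137/3] y:[124/3,139/3] z:[32,91/2] -> hit [124/3,91/2], descend [1, 15]
      N1 x:[122/3,137/3] y:[124/3,137/3] z:[32,38] -> miss, prune
      N15 x:[42,133/3] y:[125/3,139/3] z:[41,91/2] -> hit [42,133/3], descend [8, 10]
        N8 x:[130/3,133/3] y:[133/3,139/3] z:[41,44] -> miss, prune
        N10 x:[42,130/3] y:[125/3,43] z:[42,91/2] -> hit [42,43] leaf, test {P15@t=42, P20@t=43}

Summary -> nodes [0, 3, 9, 14, 22, 16, 18, 17, 19, 1, 15, 8, 10]; box-tests=13; leaf-entries=2; first=P15

== RESULT ==
15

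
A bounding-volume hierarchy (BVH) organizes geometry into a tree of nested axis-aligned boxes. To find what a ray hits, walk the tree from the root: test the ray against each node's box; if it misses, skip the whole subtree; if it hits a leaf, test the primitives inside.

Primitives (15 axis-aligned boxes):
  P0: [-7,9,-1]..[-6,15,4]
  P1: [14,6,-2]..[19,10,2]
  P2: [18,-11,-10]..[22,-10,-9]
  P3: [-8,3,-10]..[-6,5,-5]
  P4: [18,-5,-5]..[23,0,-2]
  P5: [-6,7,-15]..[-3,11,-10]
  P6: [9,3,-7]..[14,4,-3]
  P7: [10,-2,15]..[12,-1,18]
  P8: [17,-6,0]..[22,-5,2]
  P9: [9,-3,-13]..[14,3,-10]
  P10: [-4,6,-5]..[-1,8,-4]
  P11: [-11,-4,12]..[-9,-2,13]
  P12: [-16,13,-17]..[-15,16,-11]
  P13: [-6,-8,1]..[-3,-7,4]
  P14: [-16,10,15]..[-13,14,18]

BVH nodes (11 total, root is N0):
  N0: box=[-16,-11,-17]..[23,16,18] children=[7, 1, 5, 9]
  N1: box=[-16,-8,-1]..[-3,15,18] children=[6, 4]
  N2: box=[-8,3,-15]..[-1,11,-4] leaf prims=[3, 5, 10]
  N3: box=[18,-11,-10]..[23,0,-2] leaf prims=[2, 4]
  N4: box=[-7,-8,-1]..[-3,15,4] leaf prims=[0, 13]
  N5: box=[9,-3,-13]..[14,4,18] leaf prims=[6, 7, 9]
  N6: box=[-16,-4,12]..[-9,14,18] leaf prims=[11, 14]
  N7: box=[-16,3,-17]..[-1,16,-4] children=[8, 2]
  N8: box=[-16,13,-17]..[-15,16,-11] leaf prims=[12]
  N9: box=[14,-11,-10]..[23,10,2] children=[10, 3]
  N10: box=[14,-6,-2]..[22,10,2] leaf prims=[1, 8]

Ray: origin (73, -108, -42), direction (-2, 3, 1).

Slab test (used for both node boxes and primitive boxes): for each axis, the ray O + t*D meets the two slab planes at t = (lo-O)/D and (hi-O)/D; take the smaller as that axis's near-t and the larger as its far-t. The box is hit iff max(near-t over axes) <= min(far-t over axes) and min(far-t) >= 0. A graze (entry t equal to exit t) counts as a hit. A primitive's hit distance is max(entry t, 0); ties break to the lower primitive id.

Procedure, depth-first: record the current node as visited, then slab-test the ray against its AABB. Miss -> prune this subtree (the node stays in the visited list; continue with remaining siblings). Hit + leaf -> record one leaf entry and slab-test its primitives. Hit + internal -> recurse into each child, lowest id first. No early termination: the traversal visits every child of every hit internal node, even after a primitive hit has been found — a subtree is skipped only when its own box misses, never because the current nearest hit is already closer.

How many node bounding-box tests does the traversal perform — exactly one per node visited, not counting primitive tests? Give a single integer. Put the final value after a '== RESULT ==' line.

Walk:
N0 x:[25,89/2] y:[97/3,124/3] z:[25,60] -> hit [97/3,124/3], descend [1, 5, 7, 9]
  N1 x:[38,89/2] y:[100/3,41] z:[41,60] -> hit [41,41], descend [4, 6]
    N4 x:[38,40] y:[100/3,41] z:[41,46] -> miss, prune
    N6 x:[41,89/2] y:[104/3,122/3] z:[54,60] -> miss, prune
  N5 x:[59/2,32] y:[35,112/3] z:[29,60] -> miss, prune
  N7 x:[37,89/2] y:[37,124/3] z:[25,38] -> hit [37,38], descend [2, 8]
    N2 x:[37,81/2] y:[37,119/3] z:[27,38] -> hit [37,38] leaf, test {P3(miss), P5(miss), P10@t=38}
    N8 x:[44,89/2] y:[121/3,124/3] z:[25,31] -> miss, prune
  N9 x:[25,59/2] y:[97/3,118/3] z:[32,44] -> miss, prune

Visited [0, 1, 4, 6, 5, 7, 2, 8, 9]. Tests: 9 box, 1 leaf. Nearest: P10.

== RESULT ==
9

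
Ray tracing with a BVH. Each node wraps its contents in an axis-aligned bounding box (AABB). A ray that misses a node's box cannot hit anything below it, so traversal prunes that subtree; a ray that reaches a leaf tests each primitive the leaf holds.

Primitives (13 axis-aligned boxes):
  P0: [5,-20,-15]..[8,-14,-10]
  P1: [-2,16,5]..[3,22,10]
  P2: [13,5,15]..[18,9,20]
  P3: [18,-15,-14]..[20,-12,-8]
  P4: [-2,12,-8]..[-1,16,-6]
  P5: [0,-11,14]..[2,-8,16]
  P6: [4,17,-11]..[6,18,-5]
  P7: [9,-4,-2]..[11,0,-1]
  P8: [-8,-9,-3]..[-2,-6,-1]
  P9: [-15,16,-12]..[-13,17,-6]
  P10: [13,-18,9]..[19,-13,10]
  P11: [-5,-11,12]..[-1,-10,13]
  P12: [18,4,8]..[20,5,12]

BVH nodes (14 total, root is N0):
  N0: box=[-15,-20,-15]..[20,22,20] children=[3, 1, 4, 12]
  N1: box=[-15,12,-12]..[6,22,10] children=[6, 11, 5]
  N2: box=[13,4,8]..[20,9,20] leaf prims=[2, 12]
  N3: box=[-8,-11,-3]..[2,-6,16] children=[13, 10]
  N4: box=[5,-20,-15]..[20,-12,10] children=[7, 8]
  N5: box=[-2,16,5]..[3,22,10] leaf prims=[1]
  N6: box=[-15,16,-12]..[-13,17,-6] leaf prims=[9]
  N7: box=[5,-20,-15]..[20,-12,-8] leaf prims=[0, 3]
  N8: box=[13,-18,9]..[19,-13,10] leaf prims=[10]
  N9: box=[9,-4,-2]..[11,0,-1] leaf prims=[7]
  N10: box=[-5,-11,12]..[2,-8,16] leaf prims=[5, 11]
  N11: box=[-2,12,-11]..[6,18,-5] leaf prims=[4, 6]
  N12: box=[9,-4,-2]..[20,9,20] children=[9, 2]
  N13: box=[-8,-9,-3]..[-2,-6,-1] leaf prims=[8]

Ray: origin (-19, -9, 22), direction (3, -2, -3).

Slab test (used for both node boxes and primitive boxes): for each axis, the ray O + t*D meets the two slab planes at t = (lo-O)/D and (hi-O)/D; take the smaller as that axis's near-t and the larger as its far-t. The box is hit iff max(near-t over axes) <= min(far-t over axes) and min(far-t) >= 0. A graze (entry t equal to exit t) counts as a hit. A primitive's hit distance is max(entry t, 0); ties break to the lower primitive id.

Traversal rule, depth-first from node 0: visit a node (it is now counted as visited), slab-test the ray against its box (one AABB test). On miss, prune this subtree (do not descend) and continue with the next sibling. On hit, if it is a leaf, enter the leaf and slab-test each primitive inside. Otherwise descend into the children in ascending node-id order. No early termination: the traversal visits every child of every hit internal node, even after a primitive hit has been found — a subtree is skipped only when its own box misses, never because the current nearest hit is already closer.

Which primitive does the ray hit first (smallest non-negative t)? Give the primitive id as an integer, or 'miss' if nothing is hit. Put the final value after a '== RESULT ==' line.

Traverse from the root:
N0 x:[4/3,13] y:[-31/2,11/2] z:[2/3,37/3] -> hit [4/3,11/2], descend [1, 3, 4, 12]
  N1 x:[4/3,25/3] y:[-31/2,-21/2] z:[4,34/3] -> miss, prune
  N3 x:[11/3,7] y:[-3/2,1] z:[2,25/3] -> miss, prune
  N4 x:[8,13] y:[3/2,11/2] z:[4,37/3] -> miss, prune
  N12 x:[28/3,13] y:[-9,-5/2] z:[2/3,8] -> miss, prune

order=[0, 1, 3, 4, 12]  |boxes|=5  |leaves|=0  hit=miss

== RESULT ==
miss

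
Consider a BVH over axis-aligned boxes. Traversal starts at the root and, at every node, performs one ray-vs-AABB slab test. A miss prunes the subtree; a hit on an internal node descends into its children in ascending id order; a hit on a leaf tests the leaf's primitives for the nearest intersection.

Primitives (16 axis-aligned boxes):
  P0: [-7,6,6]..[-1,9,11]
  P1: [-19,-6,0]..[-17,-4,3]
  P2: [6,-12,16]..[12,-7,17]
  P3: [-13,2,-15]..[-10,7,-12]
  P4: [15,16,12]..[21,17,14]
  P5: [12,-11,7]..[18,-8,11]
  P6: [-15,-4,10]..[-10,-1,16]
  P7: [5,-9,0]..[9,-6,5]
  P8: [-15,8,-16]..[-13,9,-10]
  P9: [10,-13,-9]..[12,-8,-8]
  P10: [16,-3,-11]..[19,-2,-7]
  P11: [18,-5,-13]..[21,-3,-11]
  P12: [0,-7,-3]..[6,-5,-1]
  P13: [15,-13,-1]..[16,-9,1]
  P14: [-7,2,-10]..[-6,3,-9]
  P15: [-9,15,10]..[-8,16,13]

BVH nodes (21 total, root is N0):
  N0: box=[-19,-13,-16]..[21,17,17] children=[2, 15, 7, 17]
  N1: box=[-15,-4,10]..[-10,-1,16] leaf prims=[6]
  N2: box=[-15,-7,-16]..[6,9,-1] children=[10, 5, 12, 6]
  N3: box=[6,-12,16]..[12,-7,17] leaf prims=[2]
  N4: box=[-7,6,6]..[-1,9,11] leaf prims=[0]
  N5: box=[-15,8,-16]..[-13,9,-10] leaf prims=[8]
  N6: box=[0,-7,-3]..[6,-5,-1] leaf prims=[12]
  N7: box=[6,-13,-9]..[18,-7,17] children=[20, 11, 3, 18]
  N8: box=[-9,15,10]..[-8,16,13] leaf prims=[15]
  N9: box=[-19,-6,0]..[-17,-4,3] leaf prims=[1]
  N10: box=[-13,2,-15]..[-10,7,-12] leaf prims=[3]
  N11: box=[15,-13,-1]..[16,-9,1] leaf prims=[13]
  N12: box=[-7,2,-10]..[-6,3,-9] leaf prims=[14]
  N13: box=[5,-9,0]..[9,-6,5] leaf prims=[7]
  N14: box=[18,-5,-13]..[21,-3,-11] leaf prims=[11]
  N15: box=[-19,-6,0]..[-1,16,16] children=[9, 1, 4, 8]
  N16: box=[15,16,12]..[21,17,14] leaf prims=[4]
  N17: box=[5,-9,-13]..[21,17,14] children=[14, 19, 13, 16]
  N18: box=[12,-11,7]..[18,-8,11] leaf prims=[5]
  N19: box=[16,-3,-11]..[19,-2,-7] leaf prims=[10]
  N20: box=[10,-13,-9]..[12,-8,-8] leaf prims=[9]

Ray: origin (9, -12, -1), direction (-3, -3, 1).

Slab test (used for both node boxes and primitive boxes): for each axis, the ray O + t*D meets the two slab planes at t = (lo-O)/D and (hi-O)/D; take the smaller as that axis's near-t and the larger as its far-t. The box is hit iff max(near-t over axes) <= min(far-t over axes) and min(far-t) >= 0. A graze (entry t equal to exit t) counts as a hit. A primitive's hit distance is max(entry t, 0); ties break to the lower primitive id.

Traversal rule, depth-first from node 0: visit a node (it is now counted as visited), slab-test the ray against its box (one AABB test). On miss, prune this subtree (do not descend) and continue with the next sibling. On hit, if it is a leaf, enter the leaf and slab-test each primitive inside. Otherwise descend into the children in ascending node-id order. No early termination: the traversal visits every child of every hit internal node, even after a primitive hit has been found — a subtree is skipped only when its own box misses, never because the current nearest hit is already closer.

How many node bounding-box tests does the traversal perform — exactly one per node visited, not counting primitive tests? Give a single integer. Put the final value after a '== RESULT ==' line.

Trace the traversal:
N0 x:[-4,28/3] y:[-29/3,1/3] z:[-15,18] -> hit [-4,1/3], descend [2, 7, 15, 17]
  N2 x:[1,8] y:[-7,-5/3] z:[-15,0] -> miss, prune
  N7 x:[-3,1] y:[-5/3,1/3] z:[-8,18] -> hit [-5/3,1/3], descend [3, 11, 18, 20]
    N3 x:[-1,1] y:[-5/3,0] z:[17,18] -> miss, prune
    N11 x:[-7/3,-2] y:[-1,1/3] z:[0,2] -> miss, prune
    N18 x:[-3,-1] y:[-4/3,-1/3] z:[8,12] -> miss, prune
    N20 x:[-1,-1/3] y:[-4/3,1/3] z:[-8,-7] -> miss, prune
  N15 x:[10/3,28/3] y:[-28/3,-2] z:[1,17] -> miss, prune
  N17 x:[-4,4/3] y:[-29/3,-1] z:[-12,15] -> miss, prune

9 AABB tests over nodes [0, 2, 7, 3, 11, 18, 20, 15, 17]; 0 leaves entered; closest miss.

== RESULT ==
9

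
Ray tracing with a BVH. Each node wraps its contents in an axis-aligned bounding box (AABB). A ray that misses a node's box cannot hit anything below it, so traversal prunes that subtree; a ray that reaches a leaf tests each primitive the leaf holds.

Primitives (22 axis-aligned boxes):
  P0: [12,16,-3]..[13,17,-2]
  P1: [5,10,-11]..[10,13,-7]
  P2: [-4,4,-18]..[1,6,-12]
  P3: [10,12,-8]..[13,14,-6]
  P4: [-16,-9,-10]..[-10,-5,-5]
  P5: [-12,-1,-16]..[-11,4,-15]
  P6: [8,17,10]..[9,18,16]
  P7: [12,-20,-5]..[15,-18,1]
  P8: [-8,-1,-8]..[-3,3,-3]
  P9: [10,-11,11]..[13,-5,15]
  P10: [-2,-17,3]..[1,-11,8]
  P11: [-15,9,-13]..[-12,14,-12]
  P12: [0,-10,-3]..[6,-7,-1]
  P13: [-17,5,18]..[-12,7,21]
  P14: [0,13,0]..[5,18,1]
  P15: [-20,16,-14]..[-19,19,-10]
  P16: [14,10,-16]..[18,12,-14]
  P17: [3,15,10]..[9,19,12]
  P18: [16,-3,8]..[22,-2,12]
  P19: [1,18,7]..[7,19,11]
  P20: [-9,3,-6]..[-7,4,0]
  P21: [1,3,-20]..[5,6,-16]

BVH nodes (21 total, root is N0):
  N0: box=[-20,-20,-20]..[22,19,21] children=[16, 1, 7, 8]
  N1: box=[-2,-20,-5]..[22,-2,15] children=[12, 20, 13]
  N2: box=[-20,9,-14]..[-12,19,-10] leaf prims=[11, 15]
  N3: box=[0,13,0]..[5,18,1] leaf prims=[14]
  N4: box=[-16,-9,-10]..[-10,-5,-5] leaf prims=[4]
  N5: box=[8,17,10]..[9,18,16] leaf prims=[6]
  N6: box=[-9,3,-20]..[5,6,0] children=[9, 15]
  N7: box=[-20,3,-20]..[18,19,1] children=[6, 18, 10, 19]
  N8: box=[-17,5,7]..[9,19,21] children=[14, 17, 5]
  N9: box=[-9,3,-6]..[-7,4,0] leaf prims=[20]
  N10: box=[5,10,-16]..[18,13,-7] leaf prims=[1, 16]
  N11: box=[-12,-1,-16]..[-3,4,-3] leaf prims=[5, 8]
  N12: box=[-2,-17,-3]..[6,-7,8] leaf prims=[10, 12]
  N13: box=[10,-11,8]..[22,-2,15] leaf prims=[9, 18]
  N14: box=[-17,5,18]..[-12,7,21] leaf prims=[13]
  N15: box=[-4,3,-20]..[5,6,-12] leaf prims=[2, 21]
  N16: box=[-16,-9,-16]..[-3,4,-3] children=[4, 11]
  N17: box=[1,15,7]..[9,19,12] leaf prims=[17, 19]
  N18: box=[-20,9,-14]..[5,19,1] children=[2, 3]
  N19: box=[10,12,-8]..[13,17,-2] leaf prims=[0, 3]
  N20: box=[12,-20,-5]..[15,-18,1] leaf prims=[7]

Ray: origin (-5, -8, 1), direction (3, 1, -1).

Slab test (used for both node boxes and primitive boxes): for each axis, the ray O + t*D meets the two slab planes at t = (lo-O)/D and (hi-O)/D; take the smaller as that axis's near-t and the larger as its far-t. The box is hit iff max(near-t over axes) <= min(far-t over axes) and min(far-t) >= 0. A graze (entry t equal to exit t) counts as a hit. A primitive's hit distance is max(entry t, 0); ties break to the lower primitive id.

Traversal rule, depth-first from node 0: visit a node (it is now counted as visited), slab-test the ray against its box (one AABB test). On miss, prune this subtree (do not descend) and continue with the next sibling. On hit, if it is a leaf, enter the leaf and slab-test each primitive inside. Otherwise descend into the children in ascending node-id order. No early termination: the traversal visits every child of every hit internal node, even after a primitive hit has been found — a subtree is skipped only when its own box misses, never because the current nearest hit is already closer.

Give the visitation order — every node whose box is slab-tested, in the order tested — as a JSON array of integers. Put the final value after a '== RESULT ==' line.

Trace the traversal:
N0 x:[-5,9] y:[-12,27] z:[-20,21] -> hit [-5,9], descend [1, 7, 8, 16]
  N1 x:[1,9] y:[-12,6] z:[-14,6] -> hit [1,6], descend [12, 13, 20]
    N12 x:[1,11/3] y:[-9,1] z:[-7,4] -> hit [1,1] leaf, test {P10(miss), P12(miss)}
    N13 x:[5,9] y:[-3,6] z:[-14,-7] -> miss, prune
    N20 x:[17/3,20/3] y:[-12,-10] z:[0,6] -> miss, prune
  N7 x:[-5,23/3] y:[11,27] z:[0,21] -> miss, prune
  N8 x:[-4,14/3] y:[13,27] z:[-20,-6] -> miss, prune
  N16 x:[-11/3,2/3] y:[-1,12] z:[4,17] -> miss, prune

Visited [0, 1, 12, 13, 20, 7, 8, 16]. Tests: 8 box, 1 leaf. Nearest: miss.

== RESULT ==
[0, 1, 12, 13, 20, 7, 8, 16]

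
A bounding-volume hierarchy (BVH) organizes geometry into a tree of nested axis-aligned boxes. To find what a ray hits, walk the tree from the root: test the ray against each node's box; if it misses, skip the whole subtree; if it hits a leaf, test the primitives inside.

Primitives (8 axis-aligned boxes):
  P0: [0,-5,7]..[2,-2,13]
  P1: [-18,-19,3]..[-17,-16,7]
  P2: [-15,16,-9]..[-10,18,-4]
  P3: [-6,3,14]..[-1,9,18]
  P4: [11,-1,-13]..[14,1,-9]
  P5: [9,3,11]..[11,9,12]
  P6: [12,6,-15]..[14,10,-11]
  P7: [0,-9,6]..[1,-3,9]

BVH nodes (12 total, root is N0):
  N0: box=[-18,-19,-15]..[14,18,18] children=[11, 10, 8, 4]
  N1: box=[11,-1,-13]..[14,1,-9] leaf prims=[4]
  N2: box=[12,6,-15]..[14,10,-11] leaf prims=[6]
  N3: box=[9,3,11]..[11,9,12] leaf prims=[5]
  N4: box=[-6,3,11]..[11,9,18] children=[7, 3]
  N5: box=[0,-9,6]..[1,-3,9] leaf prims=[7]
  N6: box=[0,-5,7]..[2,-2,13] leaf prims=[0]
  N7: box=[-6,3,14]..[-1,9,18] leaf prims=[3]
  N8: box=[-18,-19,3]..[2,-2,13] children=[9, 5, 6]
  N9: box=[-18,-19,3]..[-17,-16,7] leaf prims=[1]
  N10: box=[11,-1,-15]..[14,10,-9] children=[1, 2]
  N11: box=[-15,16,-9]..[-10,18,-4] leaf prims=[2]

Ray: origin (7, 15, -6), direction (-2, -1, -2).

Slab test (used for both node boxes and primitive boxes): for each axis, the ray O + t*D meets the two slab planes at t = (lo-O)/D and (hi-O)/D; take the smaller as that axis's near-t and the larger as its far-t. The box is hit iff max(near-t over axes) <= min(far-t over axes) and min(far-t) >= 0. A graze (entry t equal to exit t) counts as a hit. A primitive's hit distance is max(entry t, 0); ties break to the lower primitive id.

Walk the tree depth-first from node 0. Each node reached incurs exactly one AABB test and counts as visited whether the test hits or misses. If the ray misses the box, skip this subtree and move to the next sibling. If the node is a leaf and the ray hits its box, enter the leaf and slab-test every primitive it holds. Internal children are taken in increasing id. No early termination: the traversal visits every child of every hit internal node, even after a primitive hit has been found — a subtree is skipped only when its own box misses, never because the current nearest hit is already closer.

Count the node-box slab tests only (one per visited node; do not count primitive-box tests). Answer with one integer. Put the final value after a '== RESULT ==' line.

Traverse from the root:
N0 x:[-7/2,25/2] y:[-3,34] z:[-12,9/2] -> hit [-3,9/2], descend [4, 8, 10, 11]
  N4 x:[-2,13/2] y:[6,12] z:[-12,-17/2] -> miss, prune
  N8 x:[5/2,25/2] y:[17,34] z:[-19/2,-9/2] -> miss, prune
  N10 x:[-7/2,-2] y:[5,16] z:[3/2,9/2] -> miss, prune
  N11 x:[17/2,11] y:[-3,-1] z:[-1,3/2] -> miss, prune

5 AABB tests over nodes [0, 4, 8, 10, 11]; 0 leaves entered; closest miss.

== RESULT ==
5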